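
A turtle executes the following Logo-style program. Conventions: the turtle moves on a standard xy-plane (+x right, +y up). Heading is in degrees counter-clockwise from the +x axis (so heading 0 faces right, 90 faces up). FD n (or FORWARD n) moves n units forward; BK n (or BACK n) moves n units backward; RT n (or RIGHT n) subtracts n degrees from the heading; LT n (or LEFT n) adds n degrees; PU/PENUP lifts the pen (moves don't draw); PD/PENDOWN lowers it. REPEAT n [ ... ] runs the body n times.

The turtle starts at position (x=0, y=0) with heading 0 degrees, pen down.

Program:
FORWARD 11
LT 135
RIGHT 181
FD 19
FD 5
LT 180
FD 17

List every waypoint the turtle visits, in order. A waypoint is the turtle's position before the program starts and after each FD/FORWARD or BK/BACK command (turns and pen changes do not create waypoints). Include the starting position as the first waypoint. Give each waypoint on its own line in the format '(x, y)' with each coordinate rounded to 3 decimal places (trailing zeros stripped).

Executing turtle program step by step:
Start: pos=(0,0), heading=0, pen down
FD 11: (0,0) -> (11,0) [heading=0, draw]
LT 135: heading 0 -> 135
RT 181: heading 135 -> 314
FD 19: (11,0) -> (24.199,-13.667) [heading=314, draw]
FD 5: (24.199,-13.667) -> (27.672,-17.264) [heading=314, draw]
LT 180: heading 314 -> 134
FD 17: (27.672,-17.264) -> (15.863,-5.035) [heading=134, draw]
Final: pos=(15.863,-5.035), heading=134, 4 segment(s) drawn
Waypoints (5 total):
(0, 0)
(11, 0)
(24.199, -13.667)
(27.672, -17.264)
(15.863, -5.035)

Answer: (0, 0)
(11, 0)
(24.199, -13.667)
(27.672, -17.264)
(15.863, -5.035)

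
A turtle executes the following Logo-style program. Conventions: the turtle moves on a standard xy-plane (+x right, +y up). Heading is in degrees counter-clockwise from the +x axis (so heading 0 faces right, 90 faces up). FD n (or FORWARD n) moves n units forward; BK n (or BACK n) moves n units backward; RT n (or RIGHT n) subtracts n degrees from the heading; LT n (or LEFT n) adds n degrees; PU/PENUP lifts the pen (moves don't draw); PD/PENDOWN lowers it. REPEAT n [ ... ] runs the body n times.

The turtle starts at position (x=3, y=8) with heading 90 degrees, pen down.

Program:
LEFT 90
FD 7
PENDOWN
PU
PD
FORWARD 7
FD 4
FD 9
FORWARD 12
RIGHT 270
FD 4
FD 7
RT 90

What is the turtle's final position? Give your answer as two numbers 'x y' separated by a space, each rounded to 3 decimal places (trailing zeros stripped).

Executing turtle program step by step:
Start: pos=(3,8), heading=90, pen down
LT 90: heading 90 -> 180
FD 7: (3,8) -> (-4,8) [heading=180, draw]
PD: pen down
PU: pen up
PD: pen down
FD 7: (-4,8) -> (-11,8) [heading=180, draw]
FD 4: (-11,8) -> (-15,8) [heading=180, draw]
FD 9: (-15,8) -> (-24,8) [heading=180, draw]
FD 12: (-24,8) -> (-36,8) [heading=180, draw]
RT 270: heading 180 -> 270
FD 4: (-36,8) -> (-36,4) [heading=270, draw]
FD 7: (-36,4) -> (-36,-3) [heading=270, draw]
RT 90: heading 270 -> 180
Final: pos=(-36,-3), heading=180, 7 segment(s) drawn

Answer: -36 -3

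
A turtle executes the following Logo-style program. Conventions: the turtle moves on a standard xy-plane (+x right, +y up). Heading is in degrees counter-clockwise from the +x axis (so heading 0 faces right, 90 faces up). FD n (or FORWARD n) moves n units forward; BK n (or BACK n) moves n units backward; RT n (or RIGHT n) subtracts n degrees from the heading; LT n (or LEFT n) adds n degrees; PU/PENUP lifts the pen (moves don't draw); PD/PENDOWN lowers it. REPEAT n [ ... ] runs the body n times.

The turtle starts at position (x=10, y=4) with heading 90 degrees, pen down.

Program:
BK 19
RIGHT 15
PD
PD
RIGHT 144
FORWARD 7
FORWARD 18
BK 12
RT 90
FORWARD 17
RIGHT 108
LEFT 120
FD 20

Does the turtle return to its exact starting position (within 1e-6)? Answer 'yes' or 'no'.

Executing turtle program step by step:
Start: pos=(10,4), heading=90, pen down
BK 19: (10,4) -> (10,-15) [heading=90, draw]
RT 15: heading 90 -> 75
PD: pen down
PD: pen down
RT 144: heading 75 -> 291
FD 7: (10,-15) -> (12.509,-21.535) [heading=291, draw]
FD 18: (12.509,-21.535) -> (18.959,-38.34) [heading=291, draw]
BK 12: (18.959,-38.34) -> (14.659,-27.137) [heading=291, draw]
RT 90: heading 291 -> 201
FD 17: (14.659,-27.137) -> (-1.212,-33.229) [heading=201, draw]
RT 108: heading 201 -> 93
LT 120: heading 93 -> 213
FD 20: (-1.212,-33.229) -> (-17.985,-44.122) [heading=213, draw]
Final: pos=(-17.985,-44.122), heading=213, 6 segment(s) drawn

Start position: (10, 4)
Final position: (-17.985, -44.122)
Distance = 55.668; >= 1e-6 -> NOT closed

Answer: no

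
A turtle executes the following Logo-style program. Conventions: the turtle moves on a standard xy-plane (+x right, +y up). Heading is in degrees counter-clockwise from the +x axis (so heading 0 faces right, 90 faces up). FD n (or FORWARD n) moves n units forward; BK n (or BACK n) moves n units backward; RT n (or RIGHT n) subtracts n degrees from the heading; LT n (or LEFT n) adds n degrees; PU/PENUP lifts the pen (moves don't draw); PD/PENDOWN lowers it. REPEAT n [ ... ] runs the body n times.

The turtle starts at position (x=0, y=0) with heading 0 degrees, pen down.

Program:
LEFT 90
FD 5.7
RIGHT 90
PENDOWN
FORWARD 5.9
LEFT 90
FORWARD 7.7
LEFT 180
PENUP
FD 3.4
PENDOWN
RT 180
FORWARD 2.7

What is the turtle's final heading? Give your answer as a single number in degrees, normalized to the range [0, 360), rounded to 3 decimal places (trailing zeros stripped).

Answer: 90

Derivation:
Executing turtle program step by step:
Start: pos=(0,0), heading=0, pen down
LT 90: heading 0 -> 90
FD 5.7: (0,0) -> (0,5.7) [heading=90, draw]
RT 90: heading 90 -> 0
PD: pen down
FD 5.9: (0,5.7) -> (5.9,5.7) [heading=0, draw]
LT 90: heading 0 -> 90
FD 7.7: (5.9,5.7) -> (5.9,13.4) [heading=90, draw]
LT 180: heading 90 -> 270
PU: pen up
FD 3.4: (5.9,13.4) -> (5.9,10) [heading=270, move]
PD: pen down
RT 180: heading 270 -> 90
FD 2.7: (5.9,10) -> (5.9,12.7) [heading=90, draw]
Final: pos=(5.9,12.7), heading=90, 4 segment(s) drawn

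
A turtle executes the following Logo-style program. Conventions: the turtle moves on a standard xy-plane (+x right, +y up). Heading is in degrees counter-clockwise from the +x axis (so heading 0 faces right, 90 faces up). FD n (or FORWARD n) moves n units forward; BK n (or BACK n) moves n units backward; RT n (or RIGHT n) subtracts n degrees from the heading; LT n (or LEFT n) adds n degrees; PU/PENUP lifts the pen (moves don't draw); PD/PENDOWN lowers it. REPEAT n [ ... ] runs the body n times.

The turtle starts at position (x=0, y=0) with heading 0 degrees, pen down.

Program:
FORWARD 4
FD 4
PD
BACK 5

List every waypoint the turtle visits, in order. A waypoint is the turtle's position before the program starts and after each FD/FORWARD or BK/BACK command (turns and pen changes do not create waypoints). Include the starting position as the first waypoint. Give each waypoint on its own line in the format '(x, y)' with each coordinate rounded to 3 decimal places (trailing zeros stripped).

Answer: (0, 0)
(4, 0)
(8, 0)
(3, 0)

Derivation:
Executing turtle program step by step:
Start: pos=(0,0), heading=0, pen down
FD 4: (0,0) -> (4,0) [heading=0, draw]
FD 4: (4,0) -> (8,0) [heading=0, draw]
PD: pen down
BK 5: (8,0) -> (3,0) [heading=0, draw]
Final: pos=(3,0), heading=0, 3 segment(s) drawn
Waypoints (4 total):
(0, 0)
(4, 0)
(8, 0)
(3, 0)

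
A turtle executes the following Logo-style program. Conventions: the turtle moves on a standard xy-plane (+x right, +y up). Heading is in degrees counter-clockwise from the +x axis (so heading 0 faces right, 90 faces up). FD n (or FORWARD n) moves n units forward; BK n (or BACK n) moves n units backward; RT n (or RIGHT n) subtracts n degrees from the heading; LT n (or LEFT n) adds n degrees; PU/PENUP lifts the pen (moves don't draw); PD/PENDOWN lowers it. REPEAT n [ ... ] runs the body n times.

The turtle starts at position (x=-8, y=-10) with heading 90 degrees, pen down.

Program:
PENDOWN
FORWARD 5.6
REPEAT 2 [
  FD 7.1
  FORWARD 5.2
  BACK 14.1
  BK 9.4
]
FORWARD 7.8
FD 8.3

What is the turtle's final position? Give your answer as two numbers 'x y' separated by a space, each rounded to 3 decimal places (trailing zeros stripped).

Answer: -8 -10.7

Derivation:
Executing turtle program step by step:
Start: pos=(-8,-10), heading=90, pen down
PD: pen down
FD 5.6: (-8,-10) -> (-8,-4.4) [heading=90, draw]
REPEAT 2 [
  -- iteration 1/2 --
  FD 7.1: (-8,-4.4) -> (-8,2.7) [heading=90, draw]
  FD 5.2: (-8,2.7) -> (-8,7.9) [heading=90, draw]
  BK 14.1: (-8,7.9) -> (-8,-6.2) [heading=90, draw]
  BK 9.4: (-8,-6.2) -> (-8,-15.6) [heading=90, draw]
  -- iteration 2/2 --
  FD 7.1: (-8,-15.6) -> (-8,-8.5) [heading=90, draw]
  FD 5.2: (-8,-8.5) -> (-8,-3.3) [heading=90, draw]
  BK 14.1: (-8,-3.3) -> (-8,-17.4) [heading=90, draw]
  BK 9.4: (-8,-17.4) -> (-8,-26.8) [heading=90, draw]
]
FD 7.8: (-8,-26.8) -> (-8,-19) [heading=90, draw]
FD 8.3: (-8,-19) -> (-8,-10.7) [heading=90, draw]
Final: pos=(-8,-10.7), heading=90, 11 segment(s) drawn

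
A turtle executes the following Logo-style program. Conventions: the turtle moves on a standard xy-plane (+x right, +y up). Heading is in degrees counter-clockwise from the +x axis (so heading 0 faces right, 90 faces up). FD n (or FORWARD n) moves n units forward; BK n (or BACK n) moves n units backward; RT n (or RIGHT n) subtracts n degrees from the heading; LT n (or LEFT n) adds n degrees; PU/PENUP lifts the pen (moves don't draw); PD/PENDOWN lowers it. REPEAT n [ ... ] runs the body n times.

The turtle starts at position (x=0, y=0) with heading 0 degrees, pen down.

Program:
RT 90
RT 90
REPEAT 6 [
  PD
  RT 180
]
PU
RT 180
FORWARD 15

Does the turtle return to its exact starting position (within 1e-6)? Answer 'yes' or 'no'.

Executing turtle program step by step:
Start: pos=(0,0), heading=0, pen down
RT 90: heading 0 -> 270
RT 90: heading 270 -> 180
REPEAT 6 [
  -- iteration 1/6 --
  PD: pen down
  RT 180: heading 180 -> 0
  -- iteration 2/6 --
  PD: pen down
  RT 180: heading 0 -> 180
  -- iteration 3/6 --
  PD: pen down
  RT 180: heading 180 -> 0
  -- iteration 4/6 --
  PD: pen down
  RT 180: heading 0 -> 180
  -- iteration 5/6 --
  PD: pen down
  RT 180: heading 180 -> 0
  -- iteration 6/6 --
  PD: pen down
  RT 180: heading 0 -> 180
]
PU: pen up
RT 180: heading 180 -> 0
FD 15: (0,0) -> (15,0) [heading=0, move]
Final: pos=(15,0), heading=0, 0 segment(s) drawn

Start position: (0, 0)
Final position: (15, 0)
Distance = 15; >= 1e-6 -> NOT closed

Answer: no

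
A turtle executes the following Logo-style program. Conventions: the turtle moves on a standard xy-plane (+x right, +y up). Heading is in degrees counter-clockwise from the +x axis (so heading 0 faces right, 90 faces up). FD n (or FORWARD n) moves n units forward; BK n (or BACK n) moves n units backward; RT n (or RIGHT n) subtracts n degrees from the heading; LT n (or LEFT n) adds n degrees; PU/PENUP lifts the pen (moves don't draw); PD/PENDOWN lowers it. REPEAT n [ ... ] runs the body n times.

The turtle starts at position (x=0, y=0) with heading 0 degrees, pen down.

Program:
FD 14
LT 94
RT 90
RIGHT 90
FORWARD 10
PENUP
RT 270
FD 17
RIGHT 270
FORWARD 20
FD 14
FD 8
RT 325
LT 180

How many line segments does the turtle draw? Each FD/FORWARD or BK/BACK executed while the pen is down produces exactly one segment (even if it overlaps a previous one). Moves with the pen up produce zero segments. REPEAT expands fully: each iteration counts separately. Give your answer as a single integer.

Answer: 2

Derivation:
Executing turtle program step by step:
Start: pos=(0,0), heading=0, pen down
FD 14: (0,0) -> (14,0) [heading=0, draw]
LT 94: heading 0 -> 94
RT 90: heading 94 -> 4
RT 90: heading 4 -> 274
FD 10: (14,0) -> (14.698,-9.976) [heading=274, draw]
PU: pen up
RT 270: heading 274 -> 4
FD 17: (14.698,-9.976) -> (31.656,-8.79) [heading=4, move]
RT 270: heading 4 -> 94
FD 20: (31.656,-8.79) -> (30.261,11.162) [heading=94, move]
FD 14: (30.261,11.162) -> (29.284,25.127) [heading=94, move]
FD 8: (29.284,25.127) -> (28.726,33.108) [heading=94, move]
RT 325: heading 94 -> 129
LT 180: heading 129 -> 309
Final: pos=(28.726,33.108), heading=309, 2 segment(s) drawn
Segments drawn: 2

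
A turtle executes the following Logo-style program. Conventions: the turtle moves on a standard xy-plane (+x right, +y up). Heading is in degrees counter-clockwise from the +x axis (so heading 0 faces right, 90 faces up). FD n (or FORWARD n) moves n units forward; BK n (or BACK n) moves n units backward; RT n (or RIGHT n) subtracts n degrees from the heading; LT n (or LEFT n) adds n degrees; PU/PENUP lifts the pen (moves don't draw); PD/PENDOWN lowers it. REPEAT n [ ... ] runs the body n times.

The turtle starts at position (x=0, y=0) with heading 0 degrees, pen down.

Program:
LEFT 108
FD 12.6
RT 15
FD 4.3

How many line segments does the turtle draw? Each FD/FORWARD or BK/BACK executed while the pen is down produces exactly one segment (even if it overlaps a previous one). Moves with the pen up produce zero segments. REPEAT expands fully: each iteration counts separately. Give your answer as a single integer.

Executing turtle program step by step:
Start: pos=(0,0), heading=0, pen down
LT 108: heading 0 -> 108
FD 12.6: (0,0) -> (-3.894,11.983) [heading=108, draw]
RT 15: heading 108 -> 93
FD 4.3: (-3.894,11.983) -> (-4.119,16.277) [heading=93, draw]
Final: pos=(-4.119,16.277), heading=93, 2 segment(s) drawn
Segments drawn: 2

Answer: 2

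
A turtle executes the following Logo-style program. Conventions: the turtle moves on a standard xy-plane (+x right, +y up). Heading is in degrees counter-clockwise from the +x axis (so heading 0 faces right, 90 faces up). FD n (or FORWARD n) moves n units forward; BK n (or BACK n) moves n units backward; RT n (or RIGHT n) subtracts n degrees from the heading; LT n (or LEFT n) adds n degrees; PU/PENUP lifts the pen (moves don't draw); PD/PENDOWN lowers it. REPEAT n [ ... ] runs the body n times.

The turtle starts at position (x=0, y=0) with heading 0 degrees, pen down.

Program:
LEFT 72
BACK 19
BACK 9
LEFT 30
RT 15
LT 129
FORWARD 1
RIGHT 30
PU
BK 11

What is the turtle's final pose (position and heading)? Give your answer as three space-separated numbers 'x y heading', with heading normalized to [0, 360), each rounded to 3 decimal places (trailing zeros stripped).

Answer: 1.478 -26.068 186

Derivation:
Executing turtle program step by step:
Start: pos=(0,0), heading=0, pen down
LT 72: heading 0 -> 72
BK 19: (0,0) -> (-5.871,-18.07) [heading=72, draw]
BK 9: (-5.871,-18.07) -> (-8.652,-26.63) [heading=72, draw]
LT 30: heading 72 -> 102
RT 15: heading 102 -> 87
LT 129: heading 87 -> 216
FD 1: (-8.652,-26.63) -> (-9.461,-27.217) [heading=216, draw]
RT 30: heading 216 -> 186
PU: pen up
BK 11: (-9.461,-27.217) -> (1.478,-26.068) [heading=186, move]
Final: pos=(1.478,-26.068), heading=186, 3 segment(s) drawn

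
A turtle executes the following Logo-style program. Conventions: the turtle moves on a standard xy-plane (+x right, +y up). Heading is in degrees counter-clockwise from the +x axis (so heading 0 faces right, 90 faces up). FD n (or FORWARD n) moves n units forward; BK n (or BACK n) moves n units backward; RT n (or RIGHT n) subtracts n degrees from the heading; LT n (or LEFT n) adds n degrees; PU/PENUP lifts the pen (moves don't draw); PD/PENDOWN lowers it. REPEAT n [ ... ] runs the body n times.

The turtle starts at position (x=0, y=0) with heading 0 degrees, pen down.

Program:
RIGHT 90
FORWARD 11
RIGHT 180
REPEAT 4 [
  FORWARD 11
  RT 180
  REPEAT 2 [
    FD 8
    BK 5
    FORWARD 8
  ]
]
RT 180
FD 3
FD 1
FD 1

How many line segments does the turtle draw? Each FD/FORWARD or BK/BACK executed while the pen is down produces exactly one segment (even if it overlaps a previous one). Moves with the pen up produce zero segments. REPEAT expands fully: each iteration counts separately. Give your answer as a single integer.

Answer: 32

Derivation:
Executing turtle program step by step:
Start: pos=(0,0), heading=0, pen down
RT 90: heading 0 -> 270
FD 11: (0,0) -> (0,-11) [heading=270, draw]
RT 180: heading 270 -> 90
REPEAT 4 [
  -- iteration 1/4 --
  FD 11: (0,-11) -> (0,0) [heading=90, draw]
  RT 180: heading 90 -> 270
  REPEAT 2 [
    -- iteration 1/2 --
    FD 8: (0,0) -> (0,-8) [heading=270, draw]
    BK 5: (0,-8) -> (0,-3) [heading=270, draw]
    FD 8: (0,-3) -> (0,-11) [heading=270, draw]
    -- iteration 2/2 --
    FD 8: (0,-11) -> (0,-19) [heading=270, draw]
    BK 5: (0,-19) -> (0,-14) [heading=270, draw]
    FD 8: (0,-14) -> (0,-22) [heading=270, draw]
  ]
  -- iteration 2/4 --
  FD 11: (0,-22) -> (0,-33) [heading=270, draw]
  RT 180: heading 270 -> 90
  REPEAT 2 [
    -- iteration 1/2 --
    FD 8: (0,-33) -> (0,-25) [heading=90, draw]
    BK 5: (0,-25) -> (0,-30) [heading=90, draw]
    FD 8: (0,-30) -> (0,-22) [heading=90, draw]
    -- iteration 2/2 --
    FD 8: (0,-22) -> (0,-14) [heading=90, draw]
    BK 5: (0,-14) -> (0,-19) [heading=90, draw]
    FD 8: (0,-19) -> (0,-11) [heading=90, draw]
  ]
  -- iteration 3/4 --
  FD 11: (0,-11) -> (0,0) [heading=90, draw]
  RT 180: heading 90 -> 270
  REPEAT 2 [
    -- iteration 1/2 --
    FD 8: (0,0) -> (0,-8) [heading=270, draw]
    BK 5: (0,-8) -> (0,-3) [heading=270, draw]
    FD 8: (0,-3) -> (0,-11) [heading=270, draw]
    -- iteration 2/2 --
    FD 8: (0,-11) -> (0,-19) [heading=270, draw]
    BK 5: (0,-19) -> (0,-14) [heading=270, draw]
    FD 8: (0,-14) -> (0,-22) [heading=270, draw]
  ]
  -- iteration 4/4 --
  FD 11: (0,-22) -> (0,-33) [heading=270, draw]
  RT 180: heading 270 -> 90
  REPEAT 2 [
    -- iteration 1/2 --
    FD 8: (0,-33) -> (0,-25) [heading=90, draw]
    BK 5: (0,-25) -> (0,-30) [heading=90, draw]
    FD 8: (0,-30) -> (0,-22) [heading=90, draw]
    -- iteration 2/2 --
    FD 8: (0,-22) -> (0,-14) [heading=90, draw]
    BK 5: (0,-14) -> (0,-19) [heading=90, draw]
    FD 8: (0,-19) -> (0,-11) [heading=90, draw]
  ]
]
RT 180: heading 90 -> 270
FD 3: (0,-11) -> (0,-14) [heading=270, draw]
FD 1: (0,-14) -> (0,-15) [heading=270, draw]
FD 1: (0,-15) -> (0,-16) [heading=270, draw]
Final: pos=(0,-16), heading=270, 32 segment(s) drawn
Segments drawn: 32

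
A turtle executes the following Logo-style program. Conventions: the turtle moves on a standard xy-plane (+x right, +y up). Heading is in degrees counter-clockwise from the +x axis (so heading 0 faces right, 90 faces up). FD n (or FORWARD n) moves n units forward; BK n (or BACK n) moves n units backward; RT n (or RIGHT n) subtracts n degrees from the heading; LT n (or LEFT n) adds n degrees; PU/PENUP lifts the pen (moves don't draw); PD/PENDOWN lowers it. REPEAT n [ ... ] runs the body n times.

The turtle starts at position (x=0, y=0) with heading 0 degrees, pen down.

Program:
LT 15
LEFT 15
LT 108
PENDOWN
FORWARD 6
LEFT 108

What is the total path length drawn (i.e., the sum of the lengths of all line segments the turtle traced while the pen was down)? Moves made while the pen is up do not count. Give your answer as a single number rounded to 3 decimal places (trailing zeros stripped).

Executing turtle program step by step:
Start: pos=(0,0), heading=0, pen down
LT 15: heading 0 -> 15
LT 15: heading 15 -> 30
LT 108: heading 30 -> 138
PD: pen down
FD 6: (0,0) -> (-4.459,4.015) [heading=138, draw]
LT 108: heading 138 -> 246
Final: pos=(-4.459,4.015), heading=246, 1 segment(s) drawn

Segment lengths:
  seg 1: (0,0) -> (-4.459,4.015), length = 6
Total = 6

Answer: 6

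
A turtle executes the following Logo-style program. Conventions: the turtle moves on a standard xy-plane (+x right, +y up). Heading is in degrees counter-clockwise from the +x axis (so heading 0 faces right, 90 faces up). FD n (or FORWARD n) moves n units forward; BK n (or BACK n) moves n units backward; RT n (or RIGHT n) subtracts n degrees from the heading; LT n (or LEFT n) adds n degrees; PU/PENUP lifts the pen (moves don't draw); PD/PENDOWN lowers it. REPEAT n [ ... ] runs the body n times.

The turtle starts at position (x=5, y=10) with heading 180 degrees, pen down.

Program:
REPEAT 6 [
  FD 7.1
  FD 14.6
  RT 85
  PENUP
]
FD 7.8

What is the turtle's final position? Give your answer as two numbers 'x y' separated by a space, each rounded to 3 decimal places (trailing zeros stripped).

Answer: -14.412 30.57

Derivation:
Executing turtle program step by step:
Start: pos=(5,10), heading=180, pen down
REPEAT 6 [
  -- iteration 1/6 --
  FD 7.1: (5,10) -> (-2.1,10) [heading=180, draw]
  FD 14.6: (-2.1,10) -> (-16.7,10) [heading=180, draw]
  RT 85: heading 180 -> 95
  PU: pen up
  -- iteration 2/6 --
  FD 7.1: (-16.7,10) -> (-17.319,17.073) [heading=95, move]
  FD 14.6: (-17.319,17.073) -> (-18.591,31.617) [heading=95, move]
  RT 85: heading 95 -> 10
  PU: pen up
  -- iteration 3/6 --
  FD 7.1: (-18.591,31.617) -> (-11.599,32.85) [heading=10, move]
  FD 14.6: (-11.599,32.85) -> (2.779,35.386) [heading=10, move]
  RT 85: heading 10 -> 285
  PU: pen up
  -- iteration 4/6 --
  FD 7.1: (2.779,35.386) -> (4.617,28.528) [heading=285, move]
  FD 14.6: (4.617,28.528) -> (8.395,14.425) [heading=285, move]
  RT 85: heading 285 -> 200
  PU: pen up
  -- iteration 5/6 --
  FD 7.1: (8.395,14.425) -> (1.724,11.997) [heading=200, move]
  FD 14.6: (1.724,11.997) -> (-11.996,7.003) [heading=200, move]
  RT 85: heading 200 -> 115
  PU: pen up
  -- iteration 6/6 --
  FD 7.1: (-11.996,7.003) -> (-14.996,13.438) [heading=115, move]
  FD 14.6: (-14.996,13.438) -> (-21.167,26.67) [heading=115, move]
  RT 85: heading 115 -> 30
  PU: pen up
]
FD 7.8: (-21.167,26.67) -> (-14.412,30.57) [heading=30, move]
Final: pos=(-14.412,30.57), heading=30, 2 segment(s) drawn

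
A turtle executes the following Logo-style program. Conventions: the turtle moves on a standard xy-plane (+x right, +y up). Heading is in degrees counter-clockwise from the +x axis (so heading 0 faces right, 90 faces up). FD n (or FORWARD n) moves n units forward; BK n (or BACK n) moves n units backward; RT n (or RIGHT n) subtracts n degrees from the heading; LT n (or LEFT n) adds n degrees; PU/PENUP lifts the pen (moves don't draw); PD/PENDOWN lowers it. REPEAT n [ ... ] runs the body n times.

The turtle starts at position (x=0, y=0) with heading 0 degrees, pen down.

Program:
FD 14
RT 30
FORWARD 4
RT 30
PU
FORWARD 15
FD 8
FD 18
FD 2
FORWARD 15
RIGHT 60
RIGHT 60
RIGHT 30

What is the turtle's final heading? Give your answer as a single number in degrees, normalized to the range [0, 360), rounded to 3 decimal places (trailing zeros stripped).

Answer: 150

Derivation:
Executing turtle program step by step:
Start: pos=(0,0), heading=0, pen down
FD 14: (0,0) -> (14,0) [heading=0, draw]
RT 30: heading 0 -> 330
FD 4: (14,0) -> (17.464,-2) [heading=330, draw]
RT 30: heading 330 -> 300
PU: pen up
FD 15: (17.464,-2) -> (24.964,-14.99) [heading=300, move]
FD 8: (24.964,-14.99) -> (28.964,-21.919) [heading=300, move]
FD 18: (28.964,-21.919) -> (37.964,-37.507) [heading=300, move]
FD 2: (37.964,-37.507) -> (38.964,-39.239) [heading=300, move]
FD 15: (38.964,-39.239) -> (46.464,-52.229) [heading=300, move]
RT 60: heading 300 -> 240
RT 60: heading 240 -> 180
RT 30: heading 180 -> 150
Final: pos=(46.464,-52.229), heading=150, 2 segment(s) drawn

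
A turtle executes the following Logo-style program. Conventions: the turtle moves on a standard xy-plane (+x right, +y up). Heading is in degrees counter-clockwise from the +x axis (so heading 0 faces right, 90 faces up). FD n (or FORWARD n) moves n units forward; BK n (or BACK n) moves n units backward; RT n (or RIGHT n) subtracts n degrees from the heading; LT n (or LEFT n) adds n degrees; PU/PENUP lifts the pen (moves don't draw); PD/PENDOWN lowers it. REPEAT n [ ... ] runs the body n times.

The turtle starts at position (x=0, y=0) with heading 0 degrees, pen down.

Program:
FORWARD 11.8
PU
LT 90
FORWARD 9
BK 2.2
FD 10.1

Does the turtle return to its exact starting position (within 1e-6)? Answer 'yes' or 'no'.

Answer: no

Derivation:
Executing turtle program step by step:
Start: pos=(0,0), heading=0, pen down
FD 11.8: (0,0) -> (11.8,0) [heading=0, draw]
PU: pen up
LT 90: heading 0 -> 90
FD 9: (11.8,0) -> (11.8,9) [heading=90, move]
BK 2.2: (11.8,9) -> (11.8,6.8) [heading=90, move]
FD 10.1: (11.8,6.8) -> (11.8,16.9) [heading=90, move]
Final: pos=(11.8,16.9), heading=90, 1 segment(s) drawn

Start position: (0, 0)
Final position: (11.8, 16.9)
Distance = 20.612; >= 1e-6 -> NOT closed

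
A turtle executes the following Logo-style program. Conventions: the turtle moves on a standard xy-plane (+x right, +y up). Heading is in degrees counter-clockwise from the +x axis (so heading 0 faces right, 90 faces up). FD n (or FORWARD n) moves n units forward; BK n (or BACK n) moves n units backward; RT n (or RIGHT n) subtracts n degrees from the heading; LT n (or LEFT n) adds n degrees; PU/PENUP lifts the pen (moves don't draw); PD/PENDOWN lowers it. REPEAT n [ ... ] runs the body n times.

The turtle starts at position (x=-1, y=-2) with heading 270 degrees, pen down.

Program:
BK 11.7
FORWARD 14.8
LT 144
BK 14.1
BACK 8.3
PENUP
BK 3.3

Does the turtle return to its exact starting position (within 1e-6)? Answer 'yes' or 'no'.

Answer: no

Derivation:
Executing turtle program step by step:
Start: pos=(-1,-2), heading=270, pen down
BK 11.7: (-1,-2) -> (-1,9.7) [heading=270, draw]
FD 14.8: (-1,9.7) -> (-1,-5.1) [heading=270, draw]
LT 144: heading 270 -> 54
BK 14.1: (-1,-5.1) -> (-9.288,-16.507) [heading=54, draw]
BK 8.3: (-9.288,-16.507) -> (-14.166,-23.222) [heading=54, draw]
PU: pen up
BK 3.3: (-14.166,-23.222) -> (-16.106,-25.892) [heading=54, move]
Final: pos=(-16.106,-25.892), heading=54, 4 segment(s) drawn

Start position: (-1, -2)
Final position: (-16.106, -25.892)
Distance = 28.267; >= 1e-6 -> NOT closed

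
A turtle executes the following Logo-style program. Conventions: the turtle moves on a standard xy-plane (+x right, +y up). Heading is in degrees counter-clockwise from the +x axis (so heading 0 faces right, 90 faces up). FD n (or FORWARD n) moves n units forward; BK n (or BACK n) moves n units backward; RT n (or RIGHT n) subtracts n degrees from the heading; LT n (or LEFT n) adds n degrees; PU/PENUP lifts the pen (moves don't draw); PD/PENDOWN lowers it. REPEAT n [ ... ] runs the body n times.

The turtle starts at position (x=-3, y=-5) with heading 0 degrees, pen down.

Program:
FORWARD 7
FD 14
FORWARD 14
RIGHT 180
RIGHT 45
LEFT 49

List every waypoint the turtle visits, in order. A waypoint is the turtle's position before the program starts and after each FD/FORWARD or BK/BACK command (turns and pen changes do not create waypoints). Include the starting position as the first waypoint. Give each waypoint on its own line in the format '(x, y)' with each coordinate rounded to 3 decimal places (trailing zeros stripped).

Answer: (-3, -5)
(4, -5)
(18, -5)
(32, -5)

Derivation:
Executing turtle program step by step:
Start: pos=(-3,-5), heading=0, pen down
FD 7: (-3,-5) -> (4,-5) [heading=0, draw]
FD 14: (4,-5) -> (18,-5) [heading=0, draw]
FD 14: (18,-5) -> (32,-5) [heading=0, draw]
RT 180: heading 0 -> 180
RT 45: heading 180 -> 135
LT 49: heading 135 -> 184
Final: pos=(32,-5), heading=184, 3 segment(s) drawn
Waypoints (4 total):
(-3, -5)
(4, -5)
(18, -5)
(32, -5)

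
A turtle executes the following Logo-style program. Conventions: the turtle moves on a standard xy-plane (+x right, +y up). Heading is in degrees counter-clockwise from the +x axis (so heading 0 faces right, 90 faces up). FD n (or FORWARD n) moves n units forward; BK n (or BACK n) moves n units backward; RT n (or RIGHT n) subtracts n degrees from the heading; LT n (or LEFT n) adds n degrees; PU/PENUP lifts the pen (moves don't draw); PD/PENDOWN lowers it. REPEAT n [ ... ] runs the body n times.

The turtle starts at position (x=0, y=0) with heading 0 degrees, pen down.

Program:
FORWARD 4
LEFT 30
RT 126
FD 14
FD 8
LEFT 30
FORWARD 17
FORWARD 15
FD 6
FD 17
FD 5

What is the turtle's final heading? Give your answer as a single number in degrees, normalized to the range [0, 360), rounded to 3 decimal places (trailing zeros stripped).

Answer: 294

Derivation:
Executing turtle program step by step:
Start: pos=(0,0), heading=0, pen down
FD 4: (0,0) -> (4,0) [heading=0, draw]
LT 30: heading 0 -> 30
RT 126: heading 30 -> 264
FD 14: (4,0) -> (2.537,-13.923) [heading=264, draw]
FD 8: (2.537,-13.923) -> (1.7,-21.879) [heading=264, draw]
LT 30: heading 264 -> 294
FD 17: (1.7,-21.879) -> (8.615,-37.41) [heading=294, draw]
FD 15: (8.615,-37.41) -> (14.716,-51.113) [heading=294, draw]
FD 6: (14.716,-51.113) -> (17.156,-56.594) [heading=294, draw]
FD 17: (17.156,-56.594) -> (24.071,-72.124) [heading=294, draw]
FD 5: (24.071,-72.124) -> (26.105,-76.692) [heading=294, draw]
Final: pos=(26.105,-76.692), heading=294, 8 segment(s) drawn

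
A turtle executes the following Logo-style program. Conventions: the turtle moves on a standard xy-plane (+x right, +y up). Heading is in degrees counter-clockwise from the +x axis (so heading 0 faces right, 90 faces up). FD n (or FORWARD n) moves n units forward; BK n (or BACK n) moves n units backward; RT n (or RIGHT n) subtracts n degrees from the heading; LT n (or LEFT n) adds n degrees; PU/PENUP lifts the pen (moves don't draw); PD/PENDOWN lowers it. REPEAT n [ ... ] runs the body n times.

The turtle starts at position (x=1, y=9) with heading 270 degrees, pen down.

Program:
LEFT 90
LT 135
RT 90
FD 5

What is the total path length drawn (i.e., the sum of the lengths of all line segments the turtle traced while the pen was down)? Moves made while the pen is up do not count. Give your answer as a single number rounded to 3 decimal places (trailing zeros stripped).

Executing turtle program step by step:
Start: pos=(1,9), heading=270, pen down
LT 90: heading 270 -> 0
LT 135: heading 0 -> 135
RT 90: heading 135 -> 45
FD 5: (1,9) -> (4.536,12.536) [heading=45, draw]
Final: pos=(4.536,12.536), heading=45, 1 segment(s) drawn

Segment lengths:
  seg 1: (1,9) -> (4.536,12.536), length = 5
Total = 5

Answer: 5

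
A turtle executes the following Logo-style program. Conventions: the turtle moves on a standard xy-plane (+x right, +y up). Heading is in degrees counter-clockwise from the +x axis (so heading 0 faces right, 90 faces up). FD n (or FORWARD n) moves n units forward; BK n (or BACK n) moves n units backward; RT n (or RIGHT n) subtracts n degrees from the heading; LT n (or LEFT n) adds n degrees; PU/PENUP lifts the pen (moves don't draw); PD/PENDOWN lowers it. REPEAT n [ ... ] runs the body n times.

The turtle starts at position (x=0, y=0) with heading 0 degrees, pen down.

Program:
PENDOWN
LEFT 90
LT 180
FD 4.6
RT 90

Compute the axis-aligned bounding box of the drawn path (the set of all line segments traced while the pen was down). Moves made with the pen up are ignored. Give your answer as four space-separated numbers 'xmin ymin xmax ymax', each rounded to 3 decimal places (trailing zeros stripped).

Answer: 0 -4.6 0 0

Derivation:
Executing turtle program step by step:
Start: pos=(0,0), heading=0, pen down
PD: pen down
LT 90: heading 0 -> 90
LT 180: heading 90 -> 270
FD 4.6: (0,0) -> (0,-4.6) [heading=270, draw]
RT 90: heading 270 -> 180
Final: pos=(0,-4.6), heading=180, 1 segment(s) drawn

Segment endpoints: x in {0, 0}, y in {-4.6, 0}
xmin=0, ymin=-4.6, xmax=0, ymax=0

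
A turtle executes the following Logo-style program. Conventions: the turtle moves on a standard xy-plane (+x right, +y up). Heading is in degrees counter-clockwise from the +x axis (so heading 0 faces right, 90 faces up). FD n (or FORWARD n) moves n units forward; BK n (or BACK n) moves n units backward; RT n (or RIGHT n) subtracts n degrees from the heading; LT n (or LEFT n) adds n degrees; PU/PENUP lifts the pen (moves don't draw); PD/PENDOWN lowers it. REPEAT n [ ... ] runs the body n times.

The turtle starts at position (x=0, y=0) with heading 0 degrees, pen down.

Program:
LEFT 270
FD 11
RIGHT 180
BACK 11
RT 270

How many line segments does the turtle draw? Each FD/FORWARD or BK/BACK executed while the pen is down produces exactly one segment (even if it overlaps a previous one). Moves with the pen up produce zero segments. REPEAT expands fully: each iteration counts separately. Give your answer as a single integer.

Executing turtle program step by step:
Start: pos=(0,0), heading=0, pen down
LT 270: heading 0 -> 270
FD 11: (0,0) -> (0,-11) [heading=270, draw]
RT 180: heading 270 -> 90
BK 11: (0,-11) -> (0,-22) [heading=90, draw]
RT 270: heading 90 -> 180
Final: pos=(0,-22), heading=180, 2 segment(s) drawn
Segments drawn: 2

Answer: 2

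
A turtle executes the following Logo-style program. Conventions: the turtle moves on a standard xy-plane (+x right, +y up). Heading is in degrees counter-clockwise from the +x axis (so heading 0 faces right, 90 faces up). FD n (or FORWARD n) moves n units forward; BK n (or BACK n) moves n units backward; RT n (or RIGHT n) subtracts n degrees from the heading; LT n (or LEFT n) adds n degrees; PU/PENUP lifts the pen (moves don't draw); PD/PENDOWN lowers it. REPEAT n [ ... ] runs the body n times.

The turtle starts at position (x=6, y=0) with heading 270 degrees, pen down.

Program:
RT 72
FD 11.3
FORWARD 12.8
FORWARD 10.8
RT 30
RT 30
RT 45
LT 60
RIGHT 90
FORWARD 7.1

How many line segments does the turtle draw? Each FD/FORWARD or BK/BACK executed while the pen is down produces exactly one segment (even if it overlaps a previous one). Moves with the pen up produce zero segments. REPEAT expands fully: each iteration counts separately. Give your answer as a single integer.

Answer: 4

Derivation:
Executing turtle program step by step:
Start: pos=(6,0), heading=270, pen down
RT 72: heading 270 -> 198
FD 11.3: (6,0) -> (-4.747,-3.492) [heading=198, draw]
FD 12.8: (-4.747,-3.492) -> (-16.92,-7.447) [heading=198, draw]
FD 10.8: (-16.92,-7.447) -> (-27.192,-10.785) [heading=198, draw]
RT 30: heading 198 -> 168
RT 30: heading 168 -> 138
RT 45: heading 138 -> 93
LT 60: heading 93 -> 153
RT 90: heading 153 -> 63
FD 7.1: (-27.192,-10.785) -> (-23.969,-4.459) [heading=63, draw]
Final: pos=(-23.969,-4.459), heading=63, 4 segment(s) drawn
Segments drawn: 4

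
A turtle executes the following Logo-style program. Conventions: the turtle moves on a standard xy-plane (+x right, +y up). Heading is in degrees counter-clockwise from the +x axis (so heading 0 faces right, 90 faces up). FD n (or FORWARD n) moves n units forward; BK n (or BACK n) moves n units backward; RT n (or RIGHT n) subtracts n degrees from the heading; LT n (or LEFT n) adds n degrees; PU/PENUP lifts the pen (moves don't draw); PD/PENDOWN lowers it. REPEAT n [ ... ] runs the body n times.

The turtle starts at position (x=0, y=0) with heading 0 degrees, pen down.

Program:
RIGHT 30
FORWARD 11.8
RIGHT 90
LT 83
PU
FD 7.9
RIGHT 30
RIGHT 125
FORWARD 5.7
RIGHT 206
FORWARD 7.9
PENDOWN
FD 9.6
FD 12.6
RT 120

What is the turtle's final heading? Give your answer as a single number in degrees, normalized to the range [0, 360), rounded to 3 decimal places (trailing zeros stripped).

Executing turtle program step by step:
Start: pos=(0,0), heading=0, pen down
RT 30: heading 0 -> 330
FD 11.8: (0,0) -> (10.219,-5.9) [heading=330, draw]
RT 90: heading 330 -> 240
LT 83: heading 240 -> 323
PU: pen up
FD 7.9: (10.219,-5.9) -> (16.528,-10.654) [heading=323, move]
RT 30: heading 323 -> 293
RT 125: heading 293 -> 168
FD 5.7: (16.528,-10.654) -> (10.953,-9.469) [heading=168, move]
RT 206: heading 168 -> 322
FD 7.9: (10.953,-9.469) -> (17.178,-14.333) [heading=322, move]
PD: pen down
FD 9.6: (17.178,-14.333) -> (24.743,-20.243) [heading=322, draw]
FD 12.6: (24.743,-20.243) -> (34.672,-28.001) [heading=322, draw]
RT 120: heading 322 -> 202
Final: pos=(34.672,-28.001), heading=202, 3 segment(s) drawn

Answer: 202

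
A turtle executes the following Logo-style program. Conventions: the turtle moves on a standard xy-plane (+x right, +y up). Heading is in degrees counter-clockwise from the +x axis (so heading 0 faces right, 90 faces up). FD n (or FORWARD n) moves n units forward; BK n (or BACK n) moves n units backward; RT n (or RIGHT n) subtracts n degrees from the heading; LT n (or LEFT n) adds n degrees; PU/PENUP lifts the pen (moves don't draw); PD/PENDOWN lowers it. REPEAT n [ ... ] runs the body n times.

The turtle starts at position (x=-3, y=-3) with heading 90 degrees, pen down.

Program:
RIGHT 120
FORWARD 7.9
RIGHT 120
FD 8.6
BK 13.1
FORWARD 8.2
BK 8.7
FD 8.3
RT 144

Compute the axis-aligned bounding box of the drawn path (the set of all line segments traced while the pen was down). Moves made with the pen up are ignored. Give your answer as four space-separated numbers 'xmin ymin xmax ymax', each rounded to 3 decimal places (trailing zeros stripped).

Executing turtle program step by step:
Start: pos=(-3,-3), heading=90, pen down
RT 120: heading 90 -> 330
FD 7.9: (-3,-3) -> (3.842,-6.95) [heading=330, draw]
RT 120: heading 330 -> 210
FD 8.6: (3.842,-6.95) -> (-3.606,-11.25) [heading=210, draw]
BK 13.1: (-3.606,-11.25) -> (7.739,-4.7) [heading=210, draw]
FD 8.2: (7.739,-4.7) -> (0.637,-8.8) [heading=210, draw]
BK 8.7: (0.637,-8.8) -> (8.172,-4.45) [heading=210, draw]
FD 8.3: (8.172,-4.45) -> (0.984,-8.6) [heading=210, draw]
RT 144: heading 210 -> 66
Final: pos=(0.984,-8.6), heading=66, 6 segment(s) drawn

Segment endpoints: x in {-3.606, -3, 0.637, 0.984, 3.842, 7.739, 8.172}, y in {-11.25, -8.8, -8.6, -6.95, -4.7, -4.45, -3}
xmin=-3.606, ymin=-11.25, xmax=8.172, ymax=-3

Answer: -3.606 -11.25 8.172 -3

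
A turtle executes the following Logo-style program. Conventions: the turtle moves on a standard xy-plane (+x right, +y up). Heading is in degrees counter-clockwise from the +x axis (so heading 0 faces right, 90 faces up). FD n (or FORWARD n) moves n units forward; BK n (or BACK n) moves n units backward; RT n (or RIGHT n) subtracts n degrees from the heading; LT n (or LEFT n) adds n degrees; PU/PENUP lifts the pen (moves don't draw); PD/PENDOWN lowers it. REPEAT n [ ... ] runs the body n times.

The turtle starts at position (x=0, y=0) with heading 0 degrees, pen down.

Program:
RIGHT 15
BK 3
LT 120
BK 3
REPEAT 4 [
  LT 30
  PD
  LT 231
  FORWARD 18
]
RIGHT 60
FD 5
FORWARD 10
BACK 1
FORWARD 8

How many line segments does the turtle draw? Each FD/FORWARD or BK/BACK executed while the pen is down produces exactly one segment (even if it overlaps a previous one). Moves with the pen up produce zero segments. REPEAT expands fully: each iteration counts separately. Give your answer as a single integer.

Executing turtle program step by step:
Start: pos=(0,0), heading=0, pen down
RT 15: heading 0 -> 345
BK 3: (0,0) -> (-2.898,0.776) [heading=345, draw]
LT 120: heading 345 -> 105
BK 3: (-2.898,0.776) -> (-2.121,-2.121) [heading=105, draw]
REPEAT 4 [
  -- iteration 1/4 --
  LT 30: heading 105 -> 135
  PD: pen down
  LT 231: heading 135 -> 6
  FD 18: (-2.121,-2.121) -> (15.78,-0.24) [heading=6, draw]
  -- iteration 2/4 --
  LT 30: heading 6 -> 36
  PD: pen down
  LT 231: heading 36 -> 267
  FD 18: (15.78,-0.24) -> (14.838,-18.215) [heading=267, draw]
  -- iteration 3/4 --
  LT 30: heading 267 -> 297
  PD: pen down
  LT 231: heading 297 -> 168
  FD 18: (14.838,-18.215) -> (-2.769,-14.473) [heading=168, draw]
  -- iteration 4/4 --
  LT 30: heading 168 -> 198
  PD: pen down
  LT 231: heading 198 -> 69
  FD 18: (-2.769,-14.473) -> (3.682,2.332) [heading=69, draw]
]
RT 60: heading 69 -> 9
FD 5: (3.682,2.332) -> (8.62,3.114) [heading=9, draw]
FD 10: (8.62,3.114) -> (18.497,4.678) [heading=9, draw]
BK 1: (18.497,4.678) -> (17.51,4.522) [heading=9, draw]
FD 8: (17.51,4.522) -> (25.411,5.773) [heading=9, draw]
Final: pos=(25.411,5.773), heading=9, 10 segment(s) drawn
Segments drawn: 10

Answer: 10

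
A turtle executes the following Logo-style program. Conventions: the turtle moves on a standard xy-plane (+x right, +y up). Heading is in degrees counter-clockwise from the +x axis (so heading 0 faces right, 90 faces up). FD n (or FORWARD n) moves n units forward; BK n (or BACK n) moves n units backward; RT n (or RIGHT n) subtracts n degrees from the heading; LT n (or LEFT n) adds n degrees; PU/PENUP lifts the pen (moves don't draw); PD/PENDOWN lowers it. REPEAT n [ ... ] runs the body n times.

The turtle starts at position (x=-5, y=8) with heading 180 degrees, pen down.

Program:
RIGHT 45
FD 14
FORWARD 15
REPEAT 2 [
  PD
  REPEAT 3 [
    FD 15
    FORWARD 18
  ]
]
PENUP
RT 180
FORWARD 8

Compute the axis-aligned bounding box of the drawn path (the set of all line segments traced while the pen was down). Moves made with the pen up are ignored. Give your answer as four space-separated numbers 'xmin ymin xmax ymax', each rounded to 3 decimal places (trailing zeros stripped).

Answer: -165.513 8 -5 168.513

Derivation:
Executing turtle program step by step:
Start: pos=(-5,8), heading=180, pen down
RT 45: heading 180 -> 135
FD 14: (-5,8) -> (-14.899,17.899) [heading=135, draw]
FD 15: (-14.899,17.899) -> (-25.506,28.506) [heading=135, draw]
REPEAT 2 [
  -- iteration 1/2 --
  PD: pen down
  REPEAT 3 [
    -- iteration 1/3 --
    FD 15: (-25.506,28.506) -> (-36.113,39.113) [heading=135, draw]
    FD 18: (-36.113,39.113) -> (-48.841,51.841) [heading=135, draw]
    -- iteration 2/3 --
    FD 15: (-48.841,51.841) -> (-59.447,62.447) [heading=135, draw]
    FD 18: (-59.447,62.447) -> (-72.175,75.175) [heading=135, draw]
    -- iteration 3/3 --
    FD 15: (-72.175,75.175) -> (-82.782,85.782) [heading=135, draw]
    FD 18: (-82.782,85.782) -> (-95.51,98.51) [heading=135, draw]
  ]
  -- iteration 2/2 --
  PD: pen down
  REPEAT 3 [
    -- iteration 1/3 --
    FD 15: (-95.51,98.51) -> (-106.116,109.116) [heading=135, draw]
    FD 18: (-106.116,109.116) -> (-118.844,121.844) [heading=135, draw]
    -- iteration 2/3 --
    FD 15: (-118.844,121.844) -> (-129.451,132.451) [heading=135, draw]
    FD 18: (-129.451,132.451) -> (-142.179,145.179) [heading=135, draw]
    -- iteration 3/3 --
    FD 15: (-142.179,145.179) -> (-152.785,155.785) [heading=135, draw]
    FD 18: (-152.785,155.785) -> (-165.513,168.513) [heading=135, draw]
  ]
]
PU: pen up
RT 180: heading 135 -> 315
FD 8: (-165.513,168.513) -> (-159.856,162.856) [heading=315, move]
Final: pos=(-159.856,162.856), heading=315, 14 segment(s) drawn

Segment endpoints: x in {-165.513, -152.785, -142.179, -129.451, -118.844, -106.116, -95.51, -82.782, -72.175, -59.447, -48.841, -36.113, -25.506, -14.899, -5}, y in {8, 17.899, 28.506, 39.113, 51.841, 62.447, 75.175, 85.782, 98.51, 109.116, 121.844, 132.451, 145.179, 155.785, 168.513}
xmin=-165.513, ymin=8, xmax=-5, ymax=168.513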